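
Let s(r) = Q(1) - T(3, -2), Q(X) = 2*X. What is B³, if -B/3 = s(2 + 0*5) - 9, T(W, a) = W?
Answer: 27000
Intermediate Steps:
s(r) = -1 (s(r) = 2*1 - 1*3 = 2 - 3 = -1)
B = 30 (B = -3*(-1 - 9) = -3*(-10) = 30)
B³ = 30³ = 27000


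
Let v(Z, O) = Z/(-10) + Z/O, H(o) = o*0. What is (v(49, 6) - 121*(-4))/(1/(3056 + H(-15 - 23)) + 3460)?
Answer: 22336304/158606415 ≈ 0.14083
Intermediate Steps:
H(o) = 0
v(Z, O) = -Z/10 + Z/O (v(Z, O) = Z*(-1/10) + Z/O = -Z/10 + Z/O)
(v(49, 6) - 121*(-4))/(1/(3056 + H(-15 - 23)) + 3460) = ((-1/10*49 + 49/6) - 121*(-4))/(1/(3056 + 0) + 3460) = ((-49/10 + 49*(1/6)) + 484)/(1/3056 + 3460) = ((-49/10 + 49/6) + 484)/(1/3056 + 3460) = (49/15 + 484)/(10573761/3056) = (7309/15)*(3056/10573761) = 22336304/158606415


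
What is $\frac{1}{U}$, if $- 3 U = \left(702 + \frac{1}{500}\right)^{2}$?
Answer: $- \frac{750000}{123201702001} \approx -6.0876 \cdot 10^{-6}$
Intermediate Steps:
$U = - \frac{123201702001}{750000}$ ($U = - \frac{\left(702 + \frac{1}{500}\right)^{2}}{3} = - \frac{\left(\frac{351001}{500}\right)^{2}}{3} = \left(- \frac{1}{3}\right) \frac{123201702001}{250000} = - \frac{123201702001}{750000} \approx -1.6427 \cdot 10^{5}$)
$\frac{1}{U} = \frac{1}{- \frac{123201702001}{750000}} = - \frac{750000}{123201702001}$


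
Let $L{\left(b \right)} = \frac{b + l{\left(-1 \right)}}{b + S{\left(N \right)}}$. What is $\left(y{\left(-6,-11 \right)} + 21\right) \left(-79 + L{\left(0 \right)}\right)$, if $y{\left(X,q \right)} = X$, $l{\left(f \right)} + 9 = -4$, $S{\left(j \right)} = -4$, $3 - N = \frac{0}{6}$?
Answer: $- \frac{4545}{4} \approx -1136.3$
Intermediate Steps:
$N = 3$ ($N = 3 - \frac{0}{6} = 3 - 0 \cdot \frac{1}{6} = 3 - 0 = 3 + 0 = 3$)
$l{\left(f \right)} = -13$ ($l{\left(f \right)} = -9 - 4 = -13$)
$L{\left(b \right)} = \frac{-13 + b}{-4 + b}$ ($L{\left(b \right)} = \frac{b - 13}{b - 4} = \frac{-13 + b}{-4 + b}$)
$\left(y{\left(-6,-11 \right)} + 21\right) \left(-79 + L{\left(0 \right)}\right) = \left(-6 + 21\right) \left(-79 + \frac{-13 + 0}{-4 + 0}\right) = 15 \left(-79 + \frac{1}{-4} \left(-13\right)\right) = 15 \left(-79 - - \frac{13}{4}\right) = 15 \left(-79 + \frac{13}{4}\right) = 15 \left(- \frac{303}{4}\right) = - \frac{4545}{4}$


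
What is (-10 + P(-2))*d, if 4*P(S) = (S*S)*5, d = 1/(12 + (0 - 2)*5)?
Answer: -5/2 ≈ -2.5000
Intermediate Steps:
d = ½ (d = 1/(12 - 2*5) = 1/(12 - 10) = 1/2 = ½ ≈ 0.50000)
P(S) = 5*S²/4 (P(S) = ((S*S)*5)/4 = (S²*5)/4 = (5*S²)/4 = 5*S²/4)
(-10 + P(-2))*d = (-10 + (5/4)*(-2)²)*(½) = (-10 + (5/4)*4)*(½) = (-10 + 5)*(½) = -5*½ = -5/2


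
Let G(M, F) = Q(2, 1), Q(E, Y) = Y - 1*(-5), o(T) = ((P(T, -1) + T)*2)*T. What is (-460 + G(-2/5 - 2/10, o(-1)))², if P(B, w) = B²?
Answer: 206116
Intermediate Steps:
o(T) = T*(2*T + 2*T²) (o(T) = ((T² + T)*2)*T = ((T + T²)*2)*T = (2*T + 2*T²)*T = T*(2*T + 2*T²))
Q(E, Y) = 5 + Y (Q(E, Y) = Y + 5 = 5 + Y)
G(M, F) = 6 (G(M, F) = 5 + 1 = 6)
(-460 + G(-2/5 - 2/10, o(-1)))² = (-460 + 6)² = (-454)² = 206116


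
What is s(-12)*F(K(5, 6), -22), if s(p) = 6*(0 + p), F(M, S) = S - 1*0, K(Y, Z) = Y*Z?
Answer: 1584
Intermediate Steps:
F(M, S) = S (F(M, S) = S + 0 = S)
s(p) = 6*p
s(-12)*F(K(5, 6), -22) = (6*(-12))*(-22) = -72*(-22) = 1584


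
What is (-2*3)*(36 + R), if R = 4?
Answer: -240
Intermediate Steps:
(-2*3)*(36 + R) = (-2*3)*(36 + 4) = -6*40 = -240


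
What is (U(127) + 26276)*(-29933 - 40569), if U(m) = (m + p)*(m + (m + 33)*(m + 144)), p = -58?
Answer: -213401023258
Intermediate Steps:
U(m) = (-58 + m)*(m + (33 + m)*(144 + m)) (U(m) = (m - 58)*(m + (m + 33)*(m + 144)) = (-58 + m)*(m + (33 + m)*(144 + m)))
(U(127) + 26276)*(-29933 - 40569) = ((-275616 + 127**3 - 5572*127 + 120*127**2) + 26276)*(-29933 - 40569) = ((-275616 + 2048383 - 707644 + 120*16129) + 26276)*(-70502) = ((-275616 + 2048383 - 707644 + 1935480) + 26276)*(-70502) = (3000603 + 26276)*(-70502) = 3026879*(-70502) = -213401023258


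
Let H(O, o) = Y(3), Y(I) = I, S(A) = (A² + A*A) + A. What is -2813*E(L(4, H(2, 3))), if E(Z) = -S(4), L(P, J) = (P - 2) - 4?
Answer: 101268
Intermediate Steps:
S(A) = A + 2*A² (S(A) = (A² + A²) + A = 2*A² + A = A + 2*A²)
H(O, o) = 3
L(P, J) = -6 + P (L(P, J) = (-2 + P) - 4 = -6 + P)
E(Z) = -36 (E(Z) = -4*(1 + 2*4) = -4*(1 + 8) = -4*9 = -1*36 = -36)
-2813*E(L(4, H(2, 3))) = -2813*(-36) = 101268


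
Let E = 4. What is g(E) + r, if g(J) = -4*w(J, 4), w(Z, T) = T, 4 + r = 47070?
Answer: 47050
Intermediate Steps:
r = 47066 (r = -4 + 47070 = 47066)
g(J) = -16 (g(J) = -4*4 = -16)
g(E) + r = -16 + 47066 = 47050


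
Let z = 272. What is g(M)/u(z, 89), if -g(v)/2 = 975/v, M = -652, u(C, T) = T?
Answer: 975/29014 ≈ 0.033604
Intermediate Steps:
g(v) = -1950/v
g(M)/u(z, 89) = -1950/(-652)/89 = -1950*(-1/652)*(1/89) = (975/326)*(1/89) = 975/29014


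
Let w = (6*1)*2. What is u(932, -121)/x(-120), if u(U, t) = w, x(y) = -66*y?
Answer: 1/660 ≈ 0.0015152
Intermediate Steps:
w = 12 (w = 6*2 = 12)
u(U, t) = 12
u(932, -121)/x(-120) = 12/((-66*(-120))) = 12/7920 = 12*(1/7920) = 1/660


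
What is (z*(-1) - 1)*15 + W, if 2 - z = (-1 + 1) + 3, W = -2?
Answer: -2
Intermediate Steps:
z = -1 (z = 2 - ((-1 + 1) + 3) = 2 - (0 + 3) = 2 - 1*3 = 2 - 3 = -1)
(z*(-1) - 1)*15 + W = (-1*(-1) - 1)*15 - 2 = (1 - 1)*15 - 2 = 0*15 - 2 = 0 - 2 = -2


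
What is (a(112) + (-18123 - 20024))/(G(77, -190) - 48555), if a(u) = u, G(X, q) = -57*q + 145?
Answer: 7607/7516 ≈ 1.0121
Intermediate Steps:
G(X, q) = 145 - 57*q
(a(112) + (-18123 - 20024))/(G(77, -190) - 48555) = (112 + (-18123 - 20024))/((145 - 57*(-190)) - 48555) = (112 - 38147)/((145 + 10830) - 48555) = -38035/(10975 - 48555) = -38035/(-37580) = -38035*(-1/37580) = 7607/7516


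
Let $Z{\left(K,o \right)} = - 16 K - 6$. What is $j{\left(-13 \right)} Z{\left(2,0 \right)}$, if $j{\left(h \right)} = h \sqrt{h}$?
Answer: $494 i \sqrt{13} \approx 1781.1 i$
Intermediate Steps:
$Z{\left(K,o \right)} = -6 - 16 K$
$j{\left(h \right)} = h^{\frac{3}{2}}$
$j{\left(-13 \right)} Z{\left(2,0 \right)} = \left(-13\right)^{\frac{3}{2}} \left(-6 - 32\right) = - 13 i \sqrt{13} \left(-6 - 32\right) = - 13 i \sqrt{13} \left(-38\right) = 494 i \sqrt{13}$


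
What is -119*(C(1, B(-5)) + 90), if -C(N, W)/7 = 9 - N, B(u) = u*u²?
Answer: -4046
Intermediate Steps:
B(u) = u³
C(N, W) = -63 + 7*N (C(N, W) = -7*(9 - N) = -63 + 7*N)
-119*(C(1, B(-5)) + 90) = -119*((-63 + 7*1) + 90) = -119*((-63 + 7) + 90) = -119*(-56 + 90) = -119*34 = -4046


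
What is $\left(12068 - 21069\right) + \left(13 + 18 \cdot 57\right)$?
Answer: $-7962$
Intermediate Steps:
$\left(12068 - 21069\right) + \left(13 + 18 \cdot 57\right) = -9001 + \left(13 + 1026\right) = -9001 + 1039 = -7962$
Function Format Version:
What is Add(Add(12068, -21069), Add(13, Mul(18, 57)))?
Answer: -7962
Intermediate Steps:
Add(Add(12068, -21069), Add(13, Mul(18, 57))) = Add(-9001, Add(13, 1026)) = Add(-9001, 1039) = -7962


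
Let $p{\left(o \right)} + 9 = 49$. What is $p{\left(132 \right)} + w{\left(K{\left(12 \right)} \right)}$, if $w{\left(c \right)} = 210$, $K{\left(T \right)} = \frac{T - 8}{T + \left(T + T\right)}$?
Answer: $250$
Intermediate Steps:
$p{\left(o \right)} = 40$ ($p{\left(o \right)} = -9 + 49 = 40$)
$K{\left(T \right)} = \frac{-8 + T}{3 T}$ ($K{\left(T \right)} = \frac{-8 + T}{T + 2 T} = \frac{-8 + T}{3 T}$)
$p{\left(132 \right)} + w{\left(K{\left(12 \right)} \right)} = 40 + 210 = 250$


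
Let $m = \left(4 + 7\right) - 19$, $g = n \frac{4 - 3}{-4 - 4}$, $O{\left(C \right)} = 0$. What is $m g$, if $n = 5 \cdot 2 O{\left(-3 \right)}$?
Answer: $0$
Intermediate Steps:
$n = 0$ ($n = 5 \cdot 2 \cdot 0 = 10 \cdot 0 = 0$)
$g = 0$ ($g = 0 \frac{4 - 3}{-4 - 4} = 0 \cdot 1 \frac{1}{-8} = 0 \cdot 1 \left(- \frac{1}{8}\right) = 0 \left(- \frac{1}{8}\right) = 0$)
$m = -8$ ($m = 11 - 19 = -8$)
$m g = \left(-8\right) 0 = 0$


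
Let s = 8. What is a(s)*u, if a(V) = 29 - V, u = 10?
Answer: 210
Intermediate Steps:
a(s)*u = (29 - 1*8)*10 = (29 - 8)*10 = 21*10 = 210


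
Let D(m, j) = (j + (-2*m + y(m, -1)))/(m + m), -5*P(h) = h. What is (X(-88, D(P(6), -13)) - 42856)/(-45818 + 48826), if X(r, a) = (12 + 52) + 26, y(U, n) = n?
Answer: -21383/1504 ≈ -14.217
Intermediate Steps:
P(h) = -h/5
D(m, j) = (-1 + j - 2*m)/(2*m) (D(m, j) = (j + (-2*m - 1))/(m + m) = (j + (-1 - 2*m))/((2*m)) = (-1 + j - 2*m)*(1/(2*m)) = (-1 + j - 2*m)/(2*m))
X(r, a) = 90 (X(r, a) = 64 + 26 = 90)
(X(-88, D(P(6), -13)) - 42856)/(-45818 + 48826) = (90 - 42856)/(-45818 + 48826) = -42766/3008 = -42766*1/3008 = -21383/1504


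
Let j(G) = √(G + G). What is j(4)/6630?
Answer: √2/3315 ≈ 0.00042661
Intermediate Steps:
j(G) = √2*√G (j(G) = √(2*G) = √2*√G)
j(4)/6630 = (√2*√4)/6630 = (√2*2)*(1/6630) = (2*√2)*(1/6630) = √2/3315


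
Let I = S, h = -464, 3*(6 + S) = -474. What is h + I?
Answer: -628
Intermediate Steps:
S = -164 (S = -6 + (1/3)*(-474) = -6 - 158 = -164)
I = -164
h + I = -464 - 164 = -628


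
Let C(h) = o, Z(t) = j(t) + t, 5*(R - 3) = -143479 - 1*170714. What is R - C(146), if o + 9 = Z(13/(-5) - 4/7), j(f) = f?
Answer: -2198709/35 ≈ -62820.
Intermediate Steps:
R = -314178/5 (R = 3 + (-143479 - 1*170714)/5 = 3 + (-143479 - 170714)/5 = 3 + (⅕)*(-314193) = 3 - 314193/5 = -314178/5 ≈ -62836.)
Z(t) = 2*t (Z(t) = t + t = 2*t)
o = -537/35 (o = -9 + 2*(13/(-5) - 4/7) = -9 + 2*(13*(-⅕) - 4*⅐) = -9 + 2*(-13/5 - 4/7) = -9 + 2*(-111/35) = -9 - 222/35 = -537/35 ≈ -15.343)
C(h) = -537/35
R - C(146) = -314178/5 - 1*(-537/35) = -314178/5 + 537/35 = -2198709/35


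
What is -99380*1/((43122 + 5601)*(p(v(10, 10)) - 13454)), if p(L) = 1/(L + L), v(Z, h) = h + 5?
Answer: 993800/6555176179 ≈ 0.00015161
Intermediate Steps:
v(Z, h) = 5 + h
p(L) = 1/(2*L)
-99380*1/((43122 + 5601)*(p(v(10, 10)) - 13454)) = -99380*1/((43122 + 5601)*(1/(2*(5 + 10)) - 13454)) = -99380*1/(48723*((½)/15 - 13454)) = -99380*1/(48723*((½)*(1/15) - 13454)) = -99380*1/(48723*(1/30 - 13454)) = -99380/(48723*(-403619/30)) = -99380/(-6555176179/10) = -99380*(-10/6555176179) = 993800/6555176179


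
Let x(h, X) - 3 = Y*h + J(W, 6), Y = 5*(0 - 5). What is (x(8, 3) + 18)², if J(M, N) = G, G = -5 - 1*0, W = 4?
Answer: 33856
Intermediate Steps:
Y = -25 (Y = 5*(-5) = -25)
G = -5 (G = -5 + 0 = -5)
J(M, N) = -5
x(h, X) = -2 - 25*h (x(h, X) = 3 + (-25*h - 5) = 3 + (-5 - 25*h) = -2 - 25*h)
(x(8, 3) + 18)² = ((-2 - 25*8) + 18)² = ((-2 - 200) + 18)² = (-202 + 18)² = (-184)² = 33856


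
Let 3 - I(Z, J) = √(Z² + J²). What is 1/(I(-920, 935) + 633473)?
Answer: 633476/401290121951 + 25*√2753/401290121951 ≈ 1.5819e-6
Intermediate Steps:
I(Z, J) = 3 - √(J² + Z²) (I(Z, J) = 3 - √(Z² + J²) = 3 - √(J² + Z²))
1/(I(-920, 935) + 633473) = 1/((3 - √(935² + (-920)²)) + 633473) = 1/((3 - √(874225 + 846400)) + 633473) = 1/((3 - √1720625) + 633473) = 1/((3 - 25*√2753) + 633473) = 1/(633476 - 25*√2753)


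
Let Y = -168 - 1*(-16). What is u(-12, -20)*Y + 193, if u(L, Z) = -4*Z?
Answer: -11967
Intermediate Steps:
Y = -152 (Y = -168 + 16 = -152)
u(-12, -20)*Y + 193 = -4*(-20)*(-152) + 193 = 80*(-152) + 193 = -12160 + 193 = -11967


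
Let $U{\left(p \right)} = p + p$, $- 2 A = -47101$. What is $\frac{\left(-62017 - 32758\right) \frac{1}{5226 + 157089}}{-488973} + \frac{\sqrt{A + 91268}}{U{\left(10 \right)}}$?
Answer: $\frac{18955}{15873530499} + \frac{\sqrt{459274}}{40} \approx 16.942$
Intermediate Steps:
$A = \frac{47101}{2}$ ($A = \left(- \frac{1}{2}\right) \left(-47101\right) = \frac{47101}{2} \approx 23551.0$)
$U{\left(p \right)} = 2 p$
$\frac{\left(-62017 - 32758\right) \frac{1}{5226 + 157089}}{-488973} + \frac{\sqrt{A + 91268}}{U{\left(10 \right)}} = \frac{\left(-62017 - 32758\right) \frac{1}{5226 + 157089}}{-488973} + \frac{\sqrt{\frac{47101}{2} + 91268}}{2 \cdot 10} = - \frac{94775}{162315} \left(- \frac{1}{488973}\right) + \frac{\sqrt{\frac{229637}{2}}}{20} = \left(-94775\right) \frac{1}{162315} \left(- \frac{1}{488973}\right) + \frac{\sqrt{459274}}{2} \cdot \frac{1}{20} = \left(- \frac{18955}{32463}\right) \left(- \frac{1}{488973}\right) + \frac{\sqrt{459274}}{40} = \frac{18955}{15873530499} + \frac{\sqrt{459274}}{40}$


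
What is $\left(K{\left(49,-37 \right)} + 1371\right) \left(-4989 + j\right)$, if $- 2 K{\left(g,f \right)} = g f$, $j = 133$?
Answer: $-11059540$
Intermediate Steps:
$K{\left(g,f \right)} = - \frac{f g}{2}$ ($K{\left(g,f \right)} = - \frac{g f}{2} = - \frac{f g}{2}$)
$\left(K{\left(49,-37 \right)} + 1371\right) \left(-4989 + j\right) = \left(\left(- \frac{1}{2}\right) \left(-37\right) 49 + 1371\right) \left(-4989 + 133\right) = \left(\frac{1813}{2} + 1371\right) \left(-4856\right) = \frac{4555}{2} \left(-4856\right) = -11059540$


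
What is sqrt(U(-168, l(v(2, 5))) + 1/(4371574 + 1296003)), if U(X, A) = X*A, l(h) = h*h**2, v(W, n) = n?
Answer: 73*I*sqrt(126580973928287)/5667577 ≈ 144.91*I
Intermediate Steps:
l(h) = h**3
U(X, A) = A*X
sqrt(U(-168, l(v(2, 5))) + 1/(4371574 + 1296003)) = sqrt(5**3*(-168) + 1/(4371574 + 1296003)) = sqrt(125*(-168) + 1/5667577) = sqrt(-21000 + 1/5667577) = sqrt(-119019116999/5667577) = 73*I*sqrt(126580973928287)/5667577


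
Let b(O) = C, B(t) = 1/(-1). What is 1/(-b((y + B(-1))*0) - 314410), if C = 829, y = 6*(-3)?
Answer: -1/315239 ≈ -3.1722e-6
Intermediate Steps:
y = -18
B(t) = -1
b(O) = 829
1/(-b((y + B(-1))*0) - 314410) = 1/(-1*829 - 314410) = 1/(-829 - 314410) = 1/(-315239) = -1/315239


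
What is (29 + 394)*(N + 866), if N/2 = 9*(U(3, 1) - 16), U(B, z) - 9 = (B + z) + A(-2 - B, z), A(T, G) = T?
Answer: 305406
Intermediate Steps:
U(B, z) = 7 + z (U(B, z) = 9 + ((B + z) + (-2 - B)) = 9 + (-2 + z) = 7 + z)
N = -144 (N = 2*(9*((7 + 1) - 16)) = 2*(9*(8 - 16)) = 2*(9*(-8)) = 2*(-72) = -144)
(29 + 394)*(N + 866) = (29 + 394)*(-144 + 866) = 423*722 = 305406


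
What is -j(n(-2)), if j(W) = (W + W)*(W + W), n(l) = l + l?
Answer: -64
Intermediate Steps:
n(l) = 2*l
j(W) = 4*W**2 (j(W) = (2*W)*(2*W) = 4*W**2)
-j(n(-2)) = -4*(2*(-2))**2 = -4*(-4)**2 = -4*16 = -1*64 = -64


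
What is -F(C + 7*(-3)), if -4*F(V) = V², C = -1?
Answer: 121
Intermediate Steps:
F(V) = -V²/4
-F(C + 7*(-3)) = -(-1)*(-1 + 7*(-3))²/4 = -(-1)*(-1 - 21)²/4 = -(-1)*(-22)²/4 = -(-1)*484/4 = -1*(-121) = 121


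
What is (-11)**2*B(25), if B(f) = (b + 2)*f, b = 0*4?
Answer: 6050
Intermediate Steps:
b = 0
B(f) = 2*f (B(f) = (0 + 2)*f = 2*f)
(-11)**2*B(25) = (-11)**2*(2*25) = 121*50 = 6050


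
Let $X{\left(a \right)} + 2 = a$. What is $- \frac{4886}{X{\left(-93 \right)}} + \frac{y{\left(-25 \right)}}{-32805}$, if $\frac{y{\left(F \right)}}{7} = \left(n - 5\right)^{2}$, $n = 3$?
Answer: $\frac{32056514}{623295} \approx 51.431$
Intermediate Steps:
$y{\left(F \right)} = 28$ ($y{\left(F \right)} = 7 \left(3 - 5\right)^{2} = 7 \left(-2\right)^{2} = 7 \cdot 4 = 28$)
$X{\left(a \right)} = -2 + a$
$- \frac{4886}{X{\left(-93 \right)}} + \frac{y{\left(-25 \right)}}{-32805} = - \frac{4886}{-2 - 93} + \frac{28}{-32805} = - \frac{4886}{-95} + 28 \left(- \frac{1}{32805}\right) = \left(-4886\right) \left(- \frac{1}{95}\right) - \frac{28}{32805} = \frac{4886}{95} - \frac{28}{32805} = \frac{32056514}{623295}$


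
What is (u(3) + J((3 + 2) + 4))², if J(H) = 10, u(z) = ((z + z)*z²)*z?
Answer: 29584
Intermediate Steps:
u(z) = 2*z⁴ (u(z) = ((2*z)*z²)*z = (2*z³)*z = 2*z⁴)
(u(3) + J((3 + 2) + 4))² = (2*3⁴ + 10)² = (2*81 + 10)² = (162 + 10)² = 172² = 29584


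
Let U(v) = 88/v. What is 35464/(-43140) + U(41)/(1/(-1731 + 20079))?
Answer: 17413356334/442185 ≈ 39380.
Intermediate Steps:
35464/(-43140) + U(41)/(1/(-1731 + 20079)) = 35464/(-43140) + (88/41)/(1/(-1731 + 20079)) = 35464*(-1/43140) + (88*(1/41))/(1/18348) = -8866/10785 + 88/(41*(1/18348)) = -8866/10785 + (88/41)*18348 = -8866/10785 + 1614624/41 = 17413356334/442185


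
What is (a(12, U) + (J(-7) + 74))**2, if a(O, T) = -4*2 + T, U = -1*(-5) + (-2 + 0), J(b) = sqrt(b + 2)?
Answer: (69 + I*sqrt(5))**2 ≈ 4756.0 + 308.58*I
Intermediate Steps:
J(b) = sqrt(2 + b)
U = 3 (U = 5 - 2 = 3)
a(O, T) = -8 + T
(a(12, U) + (J(-7) + 74))**2 = ((-8 + 3) + (sqrt(2 - 7) + 74))**2 = (-5 + (sqrt(-5) + 74))**2 = (-5 + (I*sqrt(5) + 74))**2 = (-5 + (74 + I*sqrt(5)))**2 = (69 + I*sqrt(5))**2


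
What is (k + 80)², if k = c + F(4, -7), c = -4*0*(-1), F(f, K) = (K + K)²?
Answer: 76176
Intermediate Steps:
F(f, K) = 4*K² (F(f, K) = (2*K)² = 4*K²)
c = 0 (c = 0*(-1) = 0)
k = 196 (k = 0 + 4*(-7)² = 0 + 4*49 = 0 + 196 = 196)
(k + 80)² = (196 + 80)² = 276² = 76176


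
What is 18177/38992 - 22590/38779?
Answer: -175943397/1512070768 ≈ -0.11636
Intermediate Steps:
18177/38992 - 22590/38779 = -175943397/1512070768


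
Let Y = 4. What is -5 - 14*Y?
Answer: -61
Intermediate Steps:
-5 - 14*Y = -5 - 14*4 = -5 - 56 = -61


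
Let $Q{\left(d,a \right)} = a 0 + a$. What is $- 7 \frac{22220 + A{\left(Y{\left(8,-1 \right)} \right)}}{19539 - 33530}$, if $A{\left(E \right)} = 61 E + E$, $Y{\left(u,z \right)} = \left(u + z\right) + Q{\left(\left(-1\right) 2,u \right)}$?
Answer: $\frac{162050}{13991} \approx 11.582$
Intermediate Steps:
$Q{\left(d,a \right)} = a$ ($Q{\left(d,a \right)} = 0 + a = a$)
$Y{\left(u,z \right)} = z + 2 u$ ($Y{\left(u,z \right)} = \left(u + z\right) + u = z + 2 u$)
$A{\left(E \right)} = 62 E$
$- 7 \frac{22220 + A{\left(Y{\left(8,-1 \right)} \right)}}{19539 - 33530} = - 7 \frac{22220 + 62 \left(-1 + 2 \cdot 8\right)}{19539 - 33530} = - 7 \frac{22220 + 62 \left(-1 + 16\right)}{-13991} = - 7 \left(22220 + 62 \cdot 15\right) \left(- \frac{1}{13991}\right) = - 7 \left(22220 + 930\right) \left(- \frac{1}{13991}\right) = - 7 \cdot 23150 \left(- \frac{1}{13991}\right) = \left(-7\right) \left(- \frac{23150}{13991}\right) = \frac{162050}{13991}$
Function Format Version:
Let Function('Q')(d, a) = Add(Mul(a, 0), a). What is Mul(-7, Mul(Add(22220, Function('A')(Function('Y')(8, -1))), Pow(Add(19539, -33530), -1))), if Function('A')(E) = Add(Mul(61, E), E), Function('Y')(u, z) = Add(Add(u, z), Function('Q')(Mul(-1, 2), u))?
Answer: Rational(162050, 13991) ≈ 11.582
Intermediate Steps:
Function('Q')(d, a) = a (Function('Q')(d, a) = Add(0, a) = a)
Function('Y')(u, z) = Add(z, Mul(2, u)) (Function('Y')(u, z) = Add(Add(u, z), u) = Add(z, Mul(2, u)))
Function('A')(E) = Mul(62, E)
Mul(-7, Mul(Add(22220, Function('A')(Function('Y')(8, -1))), Pow(Add(19539, -33530), -1))) = Mul(-7, Mul(Add(22220, Mul(62, Add(-1, Mul(2, 8)))), Pow(Add(19539, -33530), -1))) = Mul(-7, Mul(Add(22220, Mul(62, Add(-1, 16))), Pow(-13991, -1))) = Mul(-7, Mul(Add(22220, Mul(62, 15)), Rational(-1, 13991))) = Mul(-7, Mul(Add(22220, 930), Rational(-1, 13991))) = Mul(-7, Mul(23150, Rational(-1, 13991))) = Mul(-7, Rational(-23150, 13991)) = Rational(162050, 13991)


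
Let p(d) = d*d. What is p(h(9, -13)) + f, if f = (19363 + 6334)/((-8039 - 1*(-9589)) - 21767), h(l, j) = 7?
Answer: 964936/20217 ≈ 47.729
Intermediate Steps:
f = -25697/20217 (f = 25697/((-8039 + 9589) - 21767) = 25697/(1550 - 21767) = 25697/(-20217) = 25697*(-1/20217) = -25697/20217 ≈ -1.2711)
p(d) = d**2
p(h(9, -13)) + f = 7**2 - 25697/20217 = 49 - 25697/20217 = 964936/20217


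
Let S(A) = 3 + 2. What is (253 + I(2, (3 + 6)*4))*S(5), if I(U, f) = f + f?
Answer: 1625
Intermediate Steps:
I(U, f) = 2*f
S(A) = 5
(253 + I(2, (3 + 6)*4))*S(5) = (253 + 2*((3 + 6)*4))*5 = (253 + 2*(9*4))*5 = (253 + 2*36)*5 = (253 + 72)*5 = 325*5 = 1625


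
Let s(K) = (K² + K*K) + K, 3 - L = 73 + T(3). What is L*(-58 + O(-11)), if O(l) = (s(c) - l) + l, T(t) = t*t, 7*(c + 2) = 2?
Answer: 208402/49 ≈ 4253.1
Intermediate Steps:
c = -12/7 (c = -2 + (⅐)*2 = -2 + 2/7 = -12/7 ≈ -1.7143)
T(t) = t²
L = -79 (L = 3 - (73 + 3²) = 3 - (73 + 9) = 3 - 1*82 = 3 - 82 = -79)
s(K) = K + 2*K² (s(K) = (K² + K²) + K = 2*K² + K = K + 2*K²)
O(l) = 204/49 (O(l) = (-12*(1 + 2*(-12/7))/7 - l) + l = (-12*(1 - 24/7)/7 - l) + l = (-12/7*(-17/7) - l) + l = (204/49 - l) + l = 204/49)
L*(-58 + O(-11)) = -79*(-58 + 204/49) = -79*(-2638/49) = 208402/49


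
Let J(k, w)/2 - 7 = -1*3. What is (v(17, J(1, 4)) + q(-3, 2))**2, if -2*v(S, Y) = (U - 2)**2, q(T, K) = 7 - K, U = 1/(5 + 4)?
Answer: 271441/26244 ≈ 10.343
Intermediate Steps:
U = 1/9 ≈ 0.11111
J(k, w) = 8 (J(k, w) = 14 + 2*(-1*3) = 14 + 2*(-3) = 14 - 6 = 8)
v(S, Y) = -289/162 (v(S, Y) = -(1/9 - 2)**2/2 = -(-17/9)**2/2 = -1/2*289/81 = -289/162)
(v(17, J(1, 4)) + q(-3, 2))**2 = (-289/162 + (7 - 1*2))**2 = (-289/162 + (7 - 2))**2 = (-289/162 + 5)**2 = (521/162)**2 = 271441/26244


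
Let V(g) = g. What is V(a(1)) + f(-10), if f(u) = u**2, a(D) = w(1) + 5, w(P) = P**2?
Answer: 106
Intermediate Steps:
a(D) = 6 (a(D) = 1**2 + 5 = 1 + 5 = 6)
V(a(1)) + f(-10) = 6 + (-10)**2 = 6 + 100 = 106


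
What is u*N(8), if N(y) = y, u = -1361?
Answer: -10888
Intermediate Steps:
u*N(8) = -1361*8 = -10888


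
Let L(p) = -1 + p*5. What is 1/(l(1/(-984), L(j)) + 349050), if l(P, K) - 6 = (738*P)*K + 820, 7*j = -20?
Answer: 28/9796849 ≈ 2.8581e-6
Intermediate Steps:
j = -20/7 (j = (1/7)*(-20) = -20/7 ≈ -2.8571)
L(p) = -1 + 5*p
l(P, K) = 826 + 738*K*P (l(P, K) = 6 + ((738*P)*K + 820) = 6 + (738*K*P + 820) = 6 + (820 + 738*K*P) = 826 + 738*K*P)
1/(l(1/(-984), L(j)) + 349050) = 1/((826 + 738*(-1 + 5*(-20/7))/(-984)) + 349050) = 1/((826 + 738*(-1 - 100/7)*(-1/984)) + 349050) = 1/((826 + 738*(-107/7)*(-1/984)) + 349050) = 1/((826 + 321/28) + 349050) = 1/(23449/28 + 349050) = 1/(9796849/28) = 28/9796849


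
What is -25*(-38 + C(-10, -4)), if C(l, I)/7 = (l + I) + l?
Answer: 5150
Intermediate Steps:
C(l, I) = 7*I + 14*l (C(l, I) = 7*((l + I) + l) = 7*((I + l) + l) = 7*(I + 2*l) = 7*I + 14*l)
-25*(-38 + C(-10, -4)) = -25*(-38 + (7*(-4) + 14*(-10))) = -25*(-38 + (-28 - 140)) = -25*(-38 - 168) = -25*(-206) = 5150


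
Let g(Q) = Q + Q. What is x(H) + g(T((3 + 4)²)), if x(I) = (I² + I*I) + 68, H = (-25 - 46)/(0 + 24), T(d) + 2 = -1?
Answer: 22897/288 ≈ 79.503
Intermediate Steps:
T(d) = -3 (T(d) = -2 - 1 = -3)
g(Q) = 2*Q
H = -71/24 ≈ -2.9583
x(I) = 68 + 2*I² (x(I) = (I² + I²) + 68 = 2*I² + 68 = 68 + 2*I²)
x(H) + g(T((3 + 4)²)) = (68 + 2*(-71/24)²) + 2*(-3) = (68 + 2*(5041/576)) - 6 = (68 + 5041/288) - 6 = 24625/288 - 6 = 22897/288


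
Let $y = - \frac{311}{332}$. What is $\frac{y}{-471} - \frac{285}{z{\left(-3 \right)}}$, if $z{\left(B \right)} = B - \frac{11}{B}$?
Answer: $- \frac{66848719}{156372} \approx -427.5$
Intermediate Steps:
$y = - \frac{311}{332}$ ($y = \left(-311\right) \frac{1}{332} = - \frac{311}{332} \approx -0.93675$)
$\frac{y}{-471} - \frac{285}{z{\left(-3 \right)}} = - \frac{311}{332 \left(-471\right)} - \frac{285}{-3 - \frac{11}{-3}} = \left(- \frac{311}{332}\right) \left(- \frac{1}{471}\right) - \frac{285}{-3 - - \frac{11}{3}} = \frac{311}{156372} - \frac{285}{-3 + \frac{11}{3}} = \frac{311}{156372} - \frac{285}{\frac{2}{3}} = \frac{311}{156372} - \frac{855}{2} = - \frac{66848719}{156372}$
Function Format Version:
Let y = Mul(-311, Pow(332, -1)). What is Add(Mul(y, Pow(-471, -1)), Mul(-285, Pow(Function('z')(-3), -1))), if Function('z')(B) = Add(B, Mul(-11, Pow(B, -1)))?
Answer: Rational(-66848719, 156372) ≈ -427.50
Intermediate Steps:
y = Rational(-311, 332) (y = Mul(-311, Rational(1, 332)) = Rational(-311, 332) ≈ -0.93675)
Add(Mul(y, Pow(-471, -1)), Mul(-285, Pow(Function('z')(-3), -1))) = Add(Mul(Rational(-311, 332), Pow(-471, -1)), Mul(-285, Pow(Add(-3, Mul(-11, Pow(-3, -1))), -1))) = Add(Mul(Rational(-311, 332), Rational(-1, 471)), Mul(-285, Pow(Add(-3, Mul(-11, Rational(-1, 3))), -1))) = Add(Rational(311, 156372), Mul(-285, Pow(Add(-3, Rational(11, 3)), -1))) = Add(Rational(311, 156372), Mul(-285, Pow(Rational(2, 3), -1))) = Add(Rational(311, 156372), Mul(-285, Rational(3, 2))) = Add(Rational(311, 156372), Rational(-855, 2)) = Rational(-66848719, 156372)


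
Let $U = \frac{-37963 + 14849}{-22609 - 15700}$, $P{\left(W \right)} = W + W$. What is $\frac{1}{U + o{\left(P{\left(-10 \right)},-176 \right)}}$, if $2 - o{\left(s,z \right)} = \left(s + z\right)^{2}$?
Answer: $- \frac{38309}{1471578812} \approx -2.6033 \cdot 10^{-5}$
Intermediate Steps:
$P{\left(W \right)} = 2 W$
$o{\left(s,z \right)} = 2 - \left(s + z\right)^{2}$
$U = \frac{23114}{38309}$ ($U = - \frac{23114}{-38309} = \left(-23114\right) \left(- \frac{1}{38309}\right) = \frac{23114}{38309} \approx 0.60336$)
$\frac{1}{U + o{\left(P{\left(-10 \right)},-176 \right)}} = \frac{1}{\frac{23114}{38309} + \left(2 - \left(2 \left(-10\right) - 176\right)^{2}\right)} = \frac{1}{\frac{23114}{38309} + \left(2 - \left(-20 - 176\right)^{2}\right)} = \frac{1}{\frac{23114}{38309} + \left(2 - \left(-196\right)^{2}\right)} = \frac{1}{\frac{23114}{38309} + \left(2 - 38416\right)} = \frac{1}{\frac{23114}{38309} - 38414} = \frac{1}{- \frac{1471578812}{38309}} = - \frac{38309}{1471578812}$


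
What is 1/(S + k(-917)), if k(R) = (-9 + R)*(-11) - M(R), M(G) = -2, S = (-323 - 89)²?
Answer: 1/179932 ≈ 5.5577e-6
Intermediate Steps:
S = 169744 (S = (-412)² = 169744)
k(R) = 101 - 11*R (k(R) = (-9 + R)*(-11) - 1*(-2) = (99 - 11*R) + 2 = 101 - 11*R)
1/(S + k(-917)) = 1/(169744 + (101 - 11*(-917))) = 1/(169744 + (101 + 10087)) = 1/(169744 + 10188) = 1/179932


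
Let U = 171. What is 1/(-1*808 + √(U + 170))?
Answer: -808/652523 - √341/652523 ≈ -0.0012666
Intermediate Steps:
1/(-1*808 + √(U + 170)) = 1/(-1*808 + √(171 + 170)) = 1/(-808 + √341)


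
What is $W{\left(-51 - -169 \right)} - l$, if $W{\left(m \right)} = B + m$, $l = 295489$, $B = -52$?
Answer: $-295423$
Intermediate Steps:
$W{\left(m \right)} = -52 + m$
$W{\left(-51 - -169 \right)} - l = \left(-52 - -118\right) - 295489 = \left(-52 + \left(-51 + 169\right)\right) - 295489 = \left(-52 + 118\right) - 295489 = 66 - 295489 = -295423$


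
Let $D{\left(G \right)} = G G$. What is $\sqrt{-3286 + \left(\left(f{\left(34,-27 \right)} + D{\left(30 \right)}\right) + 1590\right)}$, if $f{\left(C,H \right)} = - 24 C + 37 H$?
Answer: $i \sqrt{2611} \approx 51.098 i$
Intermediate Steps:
$D{\left(G \right)} = G^{2}$
$\sqrt{-3286 + \left(\left(f{\left(34,-27 \right)} + D{\left(30 \right)}\right) + 1590\right)} = \sqrt{-3286 + \left(\left(\left(\left(-24\right) 34 + 37 \left(-27\right)\right) + 30^{2}\right) + 1590\right)} = \sqrt{-3286 + \left(\left(\left(-816 - 999\right) + 900\right) + 1590\right)} = \sqrt{-3286 + \left(\left(-1815 + 900\right) + 1590\right)} = \sqrt{-3286 + \left(-915 + 1590\right)} = \sqrt{-3286 + 675} = \sqrt{-2611} = i \sqrt{2611}$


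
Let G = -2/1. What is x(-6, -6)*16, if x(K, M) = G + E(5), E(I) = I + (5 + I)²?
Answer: 1648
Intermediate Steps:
G = -2 (G = -2*1 = -2)
x(K, M) = 103 (x(K, M) = -2 + (5 + (5 + 5)²) = -2 + (5 + 10²) = -2 + (5 + 100) = -2 + 105 = 103)
x(-6, -6)*16 = 103*16 = 1648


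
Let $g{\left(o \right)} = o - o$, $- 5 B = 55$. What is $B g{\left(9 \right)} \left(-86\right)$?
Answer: $0$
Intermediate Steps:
$B = -11$ ($B = \left(- \frac{1}{5}\right) 55 = -11$)
$g{\left(o \right)} = 0$
$B g{\left(9 \right)} \left(-86\right) = \left(-11\right) 0 \left(-86\right) = 0 \left(-86\right) = 0$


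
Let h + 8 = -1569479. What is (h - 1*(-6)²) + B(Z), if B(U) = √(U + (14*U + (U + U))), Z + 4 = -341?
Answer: -1569523 + I*√5865 ≈ -1.5695e+6 + 76.583*I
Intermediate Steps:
h = -1569487 (h = -8 - 1569479 = -1569487)
Z = -345 (Z = -4 - 341 = -345)
B(U) = √17*√U (B(U) = √(U + (14*U + 2*U)) = √(U + 16*U) = √(17*U) = √17*√U)
(h - 1*(-6)²) + B(Z) = (-1569487 - 1*(-6)²) + √17*√(-345) = (-1569487 - 1*36) + √17*(I*√345) = (-1569487 - 36) + I*√5865 = -1569523 + I*√5865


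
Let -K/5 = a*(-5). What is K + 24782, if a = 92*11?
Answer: 50082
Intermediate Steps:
a = 1012
K = 25300 (K = -5060*(-5) = -5*(-5060) = 25300)
K + 24782 = 25300 + 24782 = 50082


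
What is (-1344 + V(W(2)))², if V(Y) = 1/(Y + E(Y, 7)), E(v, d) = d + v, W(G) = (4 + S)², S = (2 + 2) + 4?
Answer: 157195597441/87025 ≈ 1.8063e+6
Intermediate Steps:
S = 8 (S = 4 + 4 = 8)
W(G) = 144 (W(G) = (4 + 8)² = 12² = 144)
V(Y) = 1/(7 + 2*Y) (V(Y) = 1/(Y + (7 + Y)) = 1/(7 + 2*Y))
(-1344 + V(W(2)))² = (-1344 + 1/(7 + 2*144))² = (-1344 + 1/(7 + 288))² = (-1344 + 1/295)² = (-396479/295)² = 157195597441/87025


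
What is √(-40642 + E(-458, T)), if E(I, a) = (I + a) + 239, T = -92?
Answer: I*√40953 ≈ 202.37*I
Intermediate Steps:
E(I, a) = 239 + I + a
√(-40642 + E(-458, T)) = √(-40642 + (239 - 458 - 92)) = √(-40642 - 311) = √(-40953) = I*√40953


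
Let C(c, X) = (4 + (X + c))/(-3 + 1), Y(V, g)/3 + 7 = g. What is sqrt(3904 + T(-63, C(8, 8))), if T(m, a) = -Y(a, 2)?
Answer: sqrt(3919) ≈ 62.602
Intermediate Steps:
Y(V, g) = -21 + 3*g
C(c, X) = -2 - X/2 - c/2 (C(c, X) = (4 + X + c)/(-2) = (4 + X + c)*(-1/2) = -2 - X/2 - c/2)
T(m, a) = 15 (T(m, a) = -(-21 + 3*2) = -(-21 + 6) = -1*(-15) = 15)
sqrt(3904 + T(-63, C(8, 8))) = sqrt(3904 + 15) = sqrt(3919)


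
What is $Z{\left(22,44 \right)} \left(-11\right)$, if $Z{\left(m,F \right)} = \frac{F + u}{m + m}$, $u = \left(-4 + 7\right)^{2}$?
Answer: $- \frac{53}{4} \approx -13.25$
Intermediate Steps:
$u = 9$ ($u = 3^{2} = 9$)
$Z{\left(m,F \right)} = \frac{9 + F}{2 m}$ ($Z{\left(m,F \right)} = \frac{F + 9}{m + m} = \frac{9 + F}{2 m}$)
$Z{\left(22,44 \right)} \left(-11\right) = \frac{9 + 44}{2 \cdot 22} \left(-11\right) = \frac{1}{2} \cdot \frac{1}{22} \cdot 53 \left(-11\right) = \frac{53}{44} \left(-11\right) = - \frac{53}{4}$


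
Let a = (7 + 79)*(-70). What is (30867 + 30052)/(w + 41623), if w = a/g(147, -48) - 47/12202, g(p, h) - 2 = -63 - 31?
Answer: 17096673674/11699691387 ≈ 1.4613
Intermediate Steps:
a = -6020 (a = 86*(-70) = -6020)
g(p, h) = -92 (g(p, h) = 2 + (-63 - 31) = 2 - 94 = -92)
w = 18362929/280646 (w = -6020/(-92) - 47/12202 = -6020*(-1/92) - 47*1/12202 = 1505/23 - 47/12202 = 18362929/280646 ≈ 65.431)
(30867 + 30052)/(w + 41623) = (30867 + 30052)/(18362929/280646 + 41623) = 60919/(11699691387/280646) = 60919*(280646/11699691387) = 17096673674/11699691387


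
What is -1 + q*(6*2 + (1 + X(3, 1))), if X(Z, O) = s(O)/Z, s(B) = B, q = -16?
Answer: -643/3 ≈ -214.33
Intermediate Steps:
X(Z, O) = O/Z
-1 + q*(6*2 + (1 + X(3, 1))) = -1 - 16*(6*2 + (1 + 1/3)) = -1 - 16*(12 + (1 + 1*(1/3))) = -1 - 16*(12 + (1 + 1/3)) = -1 - 16*(12 + 4/3) = -1 - 16*40/3 = -1 - 640/3 = -643/3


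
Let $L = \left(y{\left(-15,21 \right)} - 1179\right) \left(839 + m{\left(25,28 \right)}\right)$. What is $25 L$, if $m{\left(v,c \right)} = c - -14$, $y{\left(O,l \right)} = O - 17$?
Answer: $-26672275$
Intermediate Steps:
$y{\left(O,l \right)} = -17 + O$ ($y{\left(O,l \right)} = O - 17 = -17 + O$)
$m{\left(v,c \right)} = 14 + c$ ($m{\left(v,c \right)} = c + 14 = 14 + c$)
$L = -1066891$ ($L = \left(\left(-17 - 15\right) - 1179\right) \left(839 + \left(14 + 28\right)\right) = \left(-32 - 1179\right) \left(839 + 42\right) = \left(-1211\right) 881 = -1066891$)
$25 L = 25 \left(-1066891\right) = -26672275$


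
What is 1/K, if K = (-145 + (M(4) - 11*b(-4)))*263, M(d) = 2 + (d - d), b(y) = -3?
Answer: -1/28930 ≈ -3.4566e-5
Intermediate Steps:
M(d) = 2 (M(d) = 2 + 0 = 2)
K = -28930 (K = (-145 + (2 - 11*(-3)))*263 = (-145 + (2 + 33))*263 = (-145 + 35)*263 = -110*263 = -28930)
1/K = 1/(-28930) = -1/28930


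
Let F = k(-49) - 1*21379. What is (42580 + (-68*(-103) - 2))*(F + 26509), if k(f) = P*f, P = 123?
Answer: -44475054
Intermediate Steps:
k(f) = 123*f
F = -27406 (F = 123*(-49) - 1*21379 = -6027 - 21379 = -27406)
(42580 + (-68*(-103) - 2))*(F + 26509) = (42580 + (-68*(-103) - 2))*(-27406 + 26509) = (42580 + (7004 - 2))*(-897) = (42580 + 7002)*(-897) = 49582*(-897) = -44475054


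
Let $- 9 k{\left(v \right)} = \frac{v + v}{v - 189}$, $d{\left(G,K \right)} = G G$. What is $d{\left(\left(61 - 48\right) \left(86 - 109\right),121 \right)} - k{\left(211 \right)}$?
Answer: $\frac{8850910}{99} \approx 89403.0$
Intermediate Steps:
$d{\left(G,K \right)} = G^{2}$
$k{\left(v \right)} = - \frac{2 v}{9 \left(-189 + v\right)}$ ($k{\left(v \right)} = - \frac{\left(v + v\right) \frac{1}{v - 189}}{9} = - \frac{2 v \frac{1}{-189 + v}}{9} = - \frac{2 v}{9 \left(-189 + v\right)}$)
$d{\left(\left(61 - 48\right) \left(86 - 109\right),121 \right)} - k{\left(211 \right)} = \left(\left(61 - 48\right) \left(86 - 109\right)\right)^{2} - \left(-2\right) 211 \frac{1}{-1701 + 9 \cdot 211} = \left(13 \left(-23\right)\right)^{2} - \left(-2\right) 211 \frac{1}{-1701 + 1899} = \left(-299\right)^{2} - \left(-2\right) 211 \cdot \frac{1}{198} = 89401 - \left(-2\right) 211 \cdot \frac{1}{198} = 89401 - - \frac{211}{99} = 89401 + \frac{211}{99} = \frac{8850910}{99}$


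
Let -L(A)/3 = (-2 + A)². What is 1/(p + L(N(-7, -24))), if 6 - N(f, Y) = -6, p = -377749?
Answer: -1/378049 ≈ -2.6452e-6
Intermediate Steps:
N(f, Y) = 12 (N(f, Y) = 6 - 1*(-6) = 6 + 6 = 12)
L(A) = -3*(-2 + A)²
1/(p + L(N(-7, -24))) = 1/(-377749 - 3*(-2 + 12)²) = 1/(-377749 - 3*10²) = 1/(-377749 - 3*100) = 1/(-377749 - 300) = 1/(-378049) = -1/378049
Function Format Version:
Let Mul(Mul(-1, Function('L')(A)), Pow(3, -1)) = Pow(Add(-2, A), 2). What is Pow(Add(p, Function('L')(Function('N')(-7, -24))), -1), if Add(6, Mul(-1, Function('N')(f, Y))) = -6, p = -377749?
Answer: Rational(-1, 378049) ≈ -2.6452e-6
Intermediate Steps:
Function('N')(f, Y) = 12 (Function('N')(f, Y) = Add(6, Mul(-1, -6)) = Add(6, 6) = 12)
Function('L')(A) = Mul(-3, Pow(Add(-2, A), 2))
Pow(Add(p, Function('L')(Function('N')(-7, -24))), -1) = Pow(Add(-377749, Mul(-3, Pow(Add(-2, 12), 2))), -1) = Pow(Add(-377749, Mul(-3, Pow(10, 2))), -1) = Pow(Add(-377749, Mul(-3, 100)), -1) = Pow(Add(-377749, -300), -1) = Pow(-378049, -1) = Rational(-1, 378049)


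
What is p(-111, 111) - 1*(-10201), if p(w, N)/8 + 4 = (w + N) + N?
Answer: 11057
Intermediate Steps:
p(w, N) = -32 + 8*w + 16*N (p(w, N) = -32 + 8*((w + N) + N) = -32 + 8*((N + w) + N) = -32 + 8*(w + 2*N) = -32 + (8*w + 16*N) = -32 + 8*w + 16*N)
p(-111, 111) - 1*(-10201) = (-32 + 8*(-111) + 16*111) - 1*(-10201) = (-32 - 888 + 1776) + 10201 = 856 + 10201 = 11057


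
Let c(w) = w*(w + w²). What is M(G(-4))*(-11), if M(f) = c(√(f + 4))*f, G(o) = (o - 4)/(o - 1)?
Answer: -2464/25 - 4928*√35/125 ≈ -331.80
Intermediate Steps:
G(o) = (-4 + o)/(-1 + o)
M(f) = f*(1 + √(4 + f))*(4 + f) (M(f) = ((√(f + 4))²*(1 + √(f + 4)))*f = ((√(4 + f))²*(1 + √(4 + f)))*f = ((4 + f)*(1 + √(4 + f)))*f = ((1 + √(4 + f))*(4 + f))*f = f*(1 + √(4 + f))*(4 + f))
M(G(-4))*(-11) = (((-4 - 4)/(-1 - 4))*(1 + √(4 + (-4 - 4)/(-1 - 4)))*(4 + (-4 - 4)/(-1 - 4)))*(-11) = ((-8/(-5))*(1 + √(4 - 8/(-5)))*(4 - 8/(-5)))*(-11) = ((-⅕*(-8))*(1 + √(4 - ⅕*(-8)))*(4 - ⅕*(-8)))*(-11) = (8*(1 + √(4 + 8/5))*(4 + 8/5)/5)*(-11) = ((8/5)*(1 + √(28/5))*(28/5))*(-11) = ((8/5)*(1 + 2*√35/5)*(28/5))*(-11) = (224/25 + 448*√35/125)*(-11) = -2464/25 - 4928*√35/125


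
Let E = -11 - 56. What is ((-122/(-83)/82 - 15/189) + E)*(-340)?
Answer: 4888259900/214389 ≈ 22801.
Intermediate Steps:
E = -67
((-122/(-83)/82 - 15/189) + E)*(-340) = ((-122/(-83)/82 - 15/189) - 67)*(-340) = ((-122*(-1/83)*(1/82) - 15*1/189) - 67)*(-340) = (((122/83)*(1/82) - 5/63) - 67)*(-340) = ((61/3403 - 5/63) - 67)*(-340) = (-13172/214389 - 67)*(-340) = -14377235/214389*(-340) = 4888259900/214389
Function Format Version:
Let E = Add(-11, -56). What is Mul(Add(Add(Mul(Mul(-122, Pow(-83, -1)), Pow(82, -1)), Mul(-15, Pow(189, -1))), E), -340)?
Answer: Rational(4888259900, 214389) ≈ 22801.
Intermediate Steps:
E = -67
Mul(Add(Add(Mul(Mul(-122, Pow(-83, -1)), Pow(82, -1)), Mul(-15, Pow(189, -1))), E), -340) = Mul(Add(Add(Mul(Mul(-122, Pow(-83, -1)), Pow(82, -1)), Mul(-15, Pow(189, -1))), -67), -340) = Mul(Add(Add(Mul(Mul(-122, Rational(-1, 83)), Rational(1, 82)), Mul(-15, Rational(1, 189))), -67), -340) = Mul(Add(Add(Mul(Rational(122, 83), Rational(1, 82)), Rational(-5, 63)), -67), -340) = Mul(Add(Add(Rational(61, 3403), Rational(-5, 63)), -67), -340) = Mul(Add(Rational(-13172, 214389), -67), -340) = Mul(Rational(-14377235, 214389), -340) = Rational(4888259900, 214389)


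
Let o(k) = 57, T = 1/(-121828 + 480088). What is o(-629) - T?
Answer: 20420819/358260 ≈ 57.000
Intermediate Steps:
T = 1/358260 ≈ 2.7913e-6
o(-629) - T = 57 - 1*1/358260 = 57 - 1/358260 = 20420819/358260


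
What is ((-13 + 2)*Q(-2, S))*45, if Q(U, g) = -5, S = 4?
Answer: 2475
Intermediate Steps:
((-13 + 2)*Q(-2, S))*45 = ((-13 + 2)*(-5))*45 = -11*(-5)*45 = 55*45 = 2475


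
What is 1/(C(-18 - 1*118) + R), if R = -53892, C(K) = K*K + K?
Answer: -1/35532 ≈ -2.8144e-5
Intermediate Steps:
C(K) = K + K² (C(K) = K² + K = K + K²)
1/(C(-18 - 1*118) + R) = 1/((-18 - 1*118)*(1 + (-18 - 1*118)) - 53892) = 1/((-18 - 118)*(1 + (-18 - 118)) - 53892) = 1/(-136*(1 - 136) - 53892) = 1/(-136*(-135) - 53892) = 1/(18360 - 53892) = 1/(-35532) = -1/35532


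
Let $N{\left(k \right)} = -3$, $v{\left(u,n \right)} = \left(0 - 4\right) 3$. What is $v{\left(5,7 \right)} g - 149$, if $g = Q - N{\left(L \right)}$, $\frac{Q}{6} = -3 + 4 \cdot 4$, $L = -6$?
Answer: $-1121$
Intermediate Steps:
$Q = 78$ ($Q = 6 \left(-3 + 4 \cdot 4\right) = 6 \left(-3 + 16\right) = 6 \cdot 13 = 78$)
$v{\left(u,n \right)} = -12$ ($v{\left(u,n \right)} = \left(-4\right) 3 = -12$)
$g = 81$ ($g = 78 - -3 = 78 + 3 = 81$)
$v{\left(5,7 \right)} g - 149 = \left(-12\right) 81 - 149 = -972 - 149 = -1121$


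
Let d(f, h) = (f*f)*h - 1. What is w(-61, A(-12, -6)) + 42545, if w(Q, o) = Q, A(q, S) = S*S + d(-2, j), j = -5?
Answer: 42484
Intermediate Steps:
d(f, h) = -1 + h*f² (d(f, h) = f²*h - 1 = h*f² - 1 = -1 + h*f²)
A(q, S) = -21 + S² (A(q, S) = S*S + (-1 - 5*(-2)²) = S² + (-1 - 5*4) = S² + (-1 - 20) = S² - 21 = -21 + S²)
w(-61, A(-12, -6)) + 42545 = -61 + 42545 = 42484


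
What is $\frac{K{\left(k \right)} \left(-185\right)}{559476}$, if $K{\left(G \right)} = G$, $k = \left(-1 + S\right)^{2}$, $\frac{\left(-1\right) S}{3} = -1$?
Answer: $- \frac{185}{139869} \approx -0.0013227$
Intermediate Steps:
$S = 3$ ($S = \left(-3\right) \left(-1\right) = 3$)
$k = 4$ ($k = \left(-1 + 3\right)^{2} = 2^{2} = 4$)
$\frac{K{\left(k \right)} \left(-185\right)}{559476} = \frac{4 \left(-185\right)}{559476} = \left(-740\right) \frac{1}{559476} = - \frac{185}{139869}$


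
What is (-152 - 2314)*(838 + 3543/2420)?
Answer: -2504843199/1210 ≈ -2.0701e+6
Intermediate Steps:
(-152 - 2314)*(838 + 3543/2420) = -2466*(838 + 3543*(1/2420)) = -2466*(838 + 3543/2420) = -2466*2031503/2420 = -2504843199/1210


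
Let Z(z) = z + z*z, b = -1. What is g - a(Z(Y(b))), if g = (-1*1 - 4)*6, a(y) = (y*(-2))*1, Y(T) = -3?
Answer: -18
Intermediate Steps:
Z(z) = z + z**2
a(y) = -2*y (a(y) = -2*y*1 = -2*y)
g = -30 (g = (-1 - 4)*6 = -5*6 = -30)
g - a(Z(Y(b))) = -30 - (-2)*(-3*(1 - 3)) = -30 - (-2)*(-3*(-2)) = -30 - (-2)*6 = -30 - 1*(-12) = -30 + 12 = -18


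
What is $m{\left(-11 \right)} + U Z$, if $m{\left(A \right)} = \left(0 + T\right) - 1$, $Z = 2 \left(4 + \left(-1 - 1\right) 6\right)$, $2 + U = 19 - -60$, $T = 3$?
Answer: $-1230$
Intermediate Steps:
$U = 77$ ($U = -2 + \left(19 - -60\right) = -2 + \left(19 + 60\right) = -2 + 79 = 77$)
$Z = -16$ ($Z = 2 \left(4 - 12\right) = 2 \left(-8\right) = -16$)
$m{\left(A \right)} = 2$ ($m{\left(A \right)} = \left(0 + 3\right) - 1 = 3 - 1 = 2$)
$m{\left(-11 \right)} + U Z = 2 + 77 \left(-16\right) = 2 - 1232 = -1230$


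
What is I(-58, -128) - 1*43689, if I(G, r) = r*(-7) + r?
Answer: -42921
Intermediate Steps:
I(G, r) = -6*r (I(G, r) = -7*r + r = -6*r)
I(-58, -128) - 1*43689 = -6*(-128) - 1*43689 = 768 - 43689 = -42921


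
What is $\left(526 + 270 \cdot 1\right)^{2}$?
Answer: $633616$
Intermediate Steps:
$\left(526 + 270 \cdot 1\right)^{2} = \left(526 + 270\right)^{2} = 796^{2} = 633616$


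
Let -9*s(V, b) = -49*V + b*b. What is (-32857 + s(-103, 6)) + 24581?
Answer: -79567/9 ≈ -8840.8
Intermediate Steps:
s(V, b) = -b²/9 + 49*V/9 (s(V, b) = -(-49*V + b*b)/9 = -(-49*V + b²)/9 = -(b² - 49*V)/9 = -b²/9 + 49*V/9)
(-32857 + s(-103, 6)) + 24581 = (-32857 + (-⅑*6² + (49/9)*(-103))) + 24581 = (-32857 + (-⅑*36 - 5047/9)) + 24581 = (-32857 + (-4 - 5047/9)) + 24581 = (-32857 - 5083/9) + 24581 = -300796/9 + 24581 = -79567/9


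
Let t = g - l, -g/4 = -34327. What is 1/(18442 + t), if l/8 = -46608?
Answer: 1/528614 ≈ 1.8917e-6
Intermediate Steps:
g = 137308 (g = -4*(-34327) = 137308)
l = -372864 (l = 8*(-46608) = -372864)
t = 510172 (t = 137308 - 1*(-372864) = 137308 + 372864 = 510172)
1/(18442 + t) = 1/(18442 + 510172) = 1/528614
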